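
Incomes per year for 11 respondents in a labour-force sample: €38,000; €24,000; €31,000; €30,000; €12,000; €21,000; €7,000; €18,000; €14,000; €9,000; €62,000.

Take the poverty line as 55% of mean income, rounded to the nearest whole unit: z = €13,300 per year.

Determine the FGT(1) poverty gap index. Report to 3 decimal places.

0.081

Poor units: €7,000, €9,000, €12,000 (q = 3 of N = 11).
Relative gaps: (13300−7000)/13300 = 0.4737; (13300−9000)/13300 = 0.3233; (13300−12000)/13300 = 0.0977.
Sum of shortfalls = 0.894737; P₁ averages over all N: 0.894737 / 11 = 0.081.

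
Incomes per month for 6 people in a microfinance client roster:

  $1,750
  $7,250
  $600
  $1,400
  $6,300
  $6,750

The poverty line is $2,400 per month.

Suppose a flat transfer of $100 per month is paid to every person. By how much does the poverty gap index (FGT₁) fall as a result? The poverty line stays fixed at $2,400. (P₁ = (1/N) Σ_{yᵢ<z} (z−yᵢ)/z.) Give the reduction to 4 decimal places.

Before: below the line — $600, $1,400, $1,750; poverty gap index (FGT₁) = 0.239583.
After the $100 transfer: below the line — $700, $1,500, $1,850; poverty gap index (FGT₁) = 0.218750.
Reduction = 0.239583 − 0.218750 = 0.0208.

0.0208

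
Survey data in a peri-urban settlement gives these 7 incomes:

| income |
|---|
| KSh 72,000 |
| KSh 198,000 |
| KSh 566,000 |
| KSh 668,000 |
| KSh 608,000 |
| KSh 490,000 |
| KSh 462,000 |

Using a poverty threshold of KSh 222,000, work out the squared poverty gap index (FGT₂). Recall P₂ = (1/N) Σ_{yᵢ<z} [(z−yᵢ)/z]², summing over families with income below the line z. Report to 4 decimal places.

0.0669

Poor units: KSh 72,000, KSh 198,000 (q = 2 of N = 7).
Gap ratios (z−y)/z: (222000−72000)/222000 = 0.6757; (222000−198000)/222000 = 0.1081.
Squared: 0.4565; 0.0117.
Sum = 0.468225; P₂ = 0.468225 / 7 = 0.0669.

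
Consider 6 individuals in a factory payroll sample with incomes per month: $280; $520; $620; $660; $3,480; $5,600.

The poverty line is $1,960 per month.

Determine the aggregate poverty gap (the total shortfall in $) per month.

$5,760

Incomes under z: $280, $520, $620, $660 (q = 4 of N = 6).
Individual gaps: 1960−280 = 1680; 1960−520 = 1440; 1960−620 = 1340; 1960−660 = 1300.
Aggregate gap = $5,760.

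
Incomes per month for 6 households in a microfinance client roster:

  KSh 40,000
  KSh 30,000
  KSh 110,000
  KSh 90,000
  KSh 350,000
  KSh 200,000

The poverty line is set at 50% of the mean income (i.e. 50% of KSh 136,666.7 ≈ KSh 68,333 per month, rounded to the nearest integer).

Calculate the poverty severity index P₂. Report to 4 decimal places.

0.0811

Incomes under z: KSh 30,000, KSh 40,000 (q = 2 of N = 6).
Normalized shortfalls: (68333−30000)/68333 = 0.5610; (68333−40000)/68333 = 0.4146.
Squared: 0.3147; 0.1719.
Sum = 0.486610; P₂ = 0.486610 / 6 = 0.0811.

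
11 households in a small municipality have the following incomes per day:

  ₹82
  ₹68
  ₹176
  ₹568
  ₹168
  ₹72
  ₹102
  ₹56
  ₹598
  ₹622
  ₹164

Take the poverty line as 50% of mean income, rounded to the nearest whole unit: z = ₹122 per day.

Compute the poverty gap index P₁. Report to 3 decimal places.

0.171

Below the line: ₹56, ₹68, ₹72, ₹82, ₹102 (q = 5 of N = 11).
Normalized shortfalls: (122−56)/122 = 0.5410; (122−68)/122 = 0.4426; (122−72)/122 = 0.4098; (122−82)/122 = 0.3279; (122−102)/122 = 0.1639.
Sum of shortfalls = 1.885246; P₁ averages over all N: 1.885246 / 11 = 0.171.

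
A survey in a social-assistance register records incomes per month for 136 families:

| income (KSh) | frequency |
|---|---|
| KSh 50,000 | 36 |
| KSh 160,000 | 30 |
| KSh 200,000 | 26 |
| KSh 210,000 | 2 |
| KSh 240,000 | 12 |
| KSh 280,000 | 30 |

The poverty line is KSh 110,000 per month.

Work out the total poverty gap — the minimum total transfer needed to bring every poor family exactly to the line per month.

Poor units: 36×KSh 50,000 (q = 36 of N = 136).
Individual gaps: 36×(110000−50000) = 2160000.
Aggregate gap = KSh 2,160,000.

KSh 2,160,000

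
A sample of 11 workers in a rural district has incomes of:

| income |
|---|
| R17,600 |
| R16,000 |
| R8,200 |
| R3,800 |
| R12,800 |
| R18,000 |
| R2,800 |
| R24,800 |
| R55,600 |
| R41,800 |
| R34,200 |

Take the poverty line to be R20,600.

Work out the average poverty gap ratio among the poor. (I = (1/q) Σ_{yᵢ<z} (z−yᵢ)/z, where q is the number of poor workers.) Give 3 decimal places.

Incomes under z: R2,800, R3,800, R8,200, R12,800, R16,000, R17,600, R18,000 (q = 7 of N = 11).
Shortfall ratios (z−y)/z: 0.8641, 0.8155, 0.6019, 0.3786, 0.2233, 0.1456, 0.1262; sum = 3.155340.
The income-gap ratio divides by q (the poor only): 3.155340 / 7 = 0.451.

0.451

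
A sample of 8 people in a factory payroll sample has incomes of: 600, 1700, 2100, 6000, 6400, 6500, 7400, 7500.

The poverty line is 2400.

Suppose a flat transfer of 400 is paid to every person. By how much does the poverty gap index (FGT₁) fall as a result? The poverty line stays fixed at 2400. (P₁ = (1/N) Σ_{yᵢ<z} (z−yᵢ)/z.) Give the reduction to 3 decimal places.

0.057

Before: below the line — 600, 1700, 2100; poverty gap index (FGT₁) = 0.14583.
After the 400 transfer: below the line — 1000, 2100; poverty gap index (FGT₁) = 0.08854.
Reduction = 0.14583 − 0.08854 = 0.057.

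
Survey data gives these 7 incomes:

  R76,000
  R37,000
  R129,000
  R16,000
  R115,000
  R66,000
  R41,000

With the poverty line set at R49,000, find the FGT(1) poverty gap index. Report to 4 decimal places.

Below z: R16,000, R37,000, R41,000 (q = 3 of N = 7).
Normalized shortfalls: (49000−16000)/49000 = 0.6735; (49000−37000)/49000 = 0.2449; (49000−41000)/49000 = 0.1633.
Sum of shortfalls = 1.081633; P₁ averages over all N: 1.081633 / 7 = 0.1545.

0.1545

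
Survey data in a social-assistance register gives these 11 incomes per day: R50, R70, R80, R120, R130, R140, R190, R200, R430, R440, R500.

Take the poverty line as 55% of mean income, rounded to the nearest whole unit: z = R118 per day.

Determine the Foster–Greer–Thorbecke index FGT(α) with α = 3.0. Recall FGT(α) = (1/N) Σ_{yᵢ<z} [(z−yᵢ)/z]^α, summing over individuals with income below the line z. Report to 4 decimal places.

Below the line: R50, R70, R80 (q = 3 of N = 11).
Relative gaps: (118−50)/118 = 0.5763; (118−70)/118 = 0.4068; (118−80)/118 = 0.3220.
Raised to α = 3.0: 0.19137; 0.06731; 0.03340.
Sum = 0.292080; FGT(3.0) = 0.292080 / 11 = 0.0266.

0.0266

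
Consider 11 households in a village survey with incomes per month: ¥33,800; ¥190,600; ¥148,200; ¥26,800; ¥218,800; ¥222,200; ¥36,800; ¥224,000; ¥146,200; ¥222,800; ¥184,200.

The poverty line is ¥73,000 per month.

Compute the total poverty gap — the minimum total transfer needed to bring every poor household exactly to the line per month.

¥121,600

Below the line: ¥26,800, ¥33,800, ¥36,800 (q = 3 of N = 11).
Individual gaps: 73000−26800 = 46200; 73000−33800 = 39200; 73000−36800 = 36200.
Aggregate gap = ¥121,600.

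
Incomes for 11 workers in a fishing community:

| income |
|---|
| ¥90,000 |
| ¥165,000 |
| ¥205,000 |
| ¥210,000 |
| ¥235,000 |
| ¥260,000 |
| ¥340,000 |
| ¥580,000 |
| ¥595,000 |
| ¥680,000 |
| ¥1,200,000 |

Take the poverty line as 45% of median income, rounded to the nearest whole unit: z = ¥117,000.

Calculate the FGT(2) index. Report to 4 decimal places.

Incomes under z: ¥90,000 (q = 1 of N = 11).
Shortfall ratios: (117000−90000)/117000 = 0.2308.
Squared: 0.0533.
Sum = 0.053254; P₂ = 0.053254 / 11 = 0.0048.

0.0048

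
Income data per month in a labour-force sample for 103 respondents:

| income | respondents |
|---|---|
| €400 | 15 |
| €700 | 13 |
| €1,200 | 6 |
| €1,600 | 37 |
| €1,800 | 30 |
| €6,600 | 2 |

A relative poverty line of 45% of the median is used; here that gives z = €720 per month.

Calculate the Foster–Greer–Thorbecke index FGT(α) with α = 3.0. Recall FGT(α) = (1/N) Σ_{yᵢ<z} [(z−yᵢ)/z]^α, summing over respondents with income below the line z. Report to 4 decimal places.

Below z: 15×€400, 13×€700 (q = 28 of N = 103).
Shortfall ratios: (720−400)/720 = 0.4444 (×15); (720−700)/720 = 0.0278 (×13).
Raised to α = 3.0: 0.08779 (×15); 0.00002 (×13).
Sum = 1.317151; FGT(3.0) = 1.317151 / 103 = 0.0128.

0.0128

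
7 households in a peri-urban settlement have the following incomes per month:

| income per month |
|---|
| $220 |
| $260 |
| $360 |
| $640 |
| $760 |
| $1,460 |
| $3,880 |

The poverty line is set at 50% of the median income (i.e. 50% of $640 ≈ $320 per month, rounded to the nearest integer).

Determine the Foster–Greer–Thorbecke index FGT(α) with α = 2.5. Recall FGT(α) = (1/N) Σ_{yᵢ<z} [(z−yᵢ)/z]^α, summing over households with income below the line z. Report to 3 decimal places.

0.010

Below z: $220, $260 (q = 2 of N = 7).
Shortfall ratios: (320−220)/320 = 0.3125; (320−260)/320 = 0.1875.
Raised to α = 2.5: 0.05459; 0.01522.
Sum = 0.069815; FGT(2.5) = 0.069815 / 7 = 0.010.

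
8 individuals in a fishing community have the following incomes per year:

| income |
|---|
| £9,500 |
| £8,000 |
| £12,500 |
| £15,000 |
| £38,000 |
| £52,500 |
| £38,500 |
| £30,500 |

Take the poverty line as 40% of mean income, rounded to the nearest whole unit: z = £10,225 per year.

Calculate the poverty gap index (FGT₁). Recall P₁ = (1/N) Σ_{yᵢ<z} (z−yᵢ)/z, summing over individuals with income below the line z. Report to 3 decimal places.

Incomes under z: £8,000, £9,500 (q = 2 of N = 8).
Gap ratios (z−y)/z: (10225−8000)/10225 = 0.2176; (10225−9500)/10225 = 0.0709.
Sum of shortfalls = 0.288509; P₁ averages over all N: 0.288509 / 8 = 0.036.

0.036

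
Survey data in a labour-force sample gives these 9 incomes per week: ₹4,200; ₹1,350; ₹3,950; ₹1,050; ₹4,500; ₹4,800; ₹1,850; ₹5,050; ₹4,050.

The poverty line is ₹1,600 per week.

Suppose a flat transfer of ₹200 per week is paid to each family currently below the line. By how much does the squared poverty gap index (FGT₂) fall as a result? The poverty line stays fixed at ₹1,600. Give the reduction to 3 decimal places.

0.010

Before: below the line — ₹1,050, ₹1,350; squared poverty gap index (FGT₂) = 0.01584.
After the ₹200 transfer: below the line — ₹1,250, ₹1,550; squared poverty gap index (FGT₂) = 0.00543.
Reduction = 0.01584 − 0.00543 = 0.010.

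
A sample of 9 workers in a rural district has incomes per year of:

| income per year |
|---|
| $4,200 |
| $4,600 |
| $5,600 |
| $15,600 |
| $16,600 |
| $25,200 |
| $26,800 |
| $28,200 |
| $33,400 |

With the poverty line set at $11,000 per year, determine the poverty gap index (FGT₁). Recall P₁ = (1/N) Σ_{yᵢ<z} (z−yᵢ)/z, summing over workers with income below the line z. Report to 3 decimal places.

0.188

Below the line: $4,200, $4,600, $5,600 (q = 3 of N = 9).
Relative gaps: (11000−4200)/11000 = 0.6182; (11000−4600)/11000 = 0.5818; (11000−5600)/11000 = 0.4909.
Σ = 1.690909. Dividing by the full population N = 9 gives P₁ = 0.188.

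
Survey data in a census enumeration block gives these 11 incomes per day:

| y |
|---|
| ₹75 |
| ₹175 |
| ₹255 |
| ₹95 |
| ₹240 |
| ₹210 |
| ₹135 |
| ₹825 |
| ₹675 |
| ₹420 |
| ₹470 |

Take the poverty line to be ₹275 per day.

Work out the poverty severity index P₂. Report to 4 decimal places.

Below the line: ₹75, ₹95, ₹135, ₹175, ₹210, ₹240, ₹255 (q = 7 of N = 11).
Shortfall ratios: (275−75)/275 = 0.7273; (275−95)/275 = 0.6545; (275−135)/275 = 0.5091; (275−175)/275 = 0.3636; (275−210)/275 = 0.2364; (275−240)/275 = 0.1273; (275−255)/275 = 0.0727.
Squared: 0.5289; 0.4284; 0.2592; 0.1322; 0.0559; 0.0162; 0.0053.
Sum = 1.426116; P₂ = 1.426116 / 11 = 0.1296.

0.1296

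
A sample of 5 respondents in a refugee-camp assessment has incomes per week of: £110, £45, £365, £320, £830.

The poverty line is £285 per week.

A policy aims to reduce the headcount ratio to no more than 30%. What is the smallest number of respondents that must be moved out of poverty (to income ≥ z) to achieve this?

1

Currently q = 2 of N = 5 are below the line (H = 0.400).
A headcount ratio of at most 30% allows at most ⌊0.30 × 5⌋ = 1 poor respondents.
So at least 2 − 1 = 1 must be lifted.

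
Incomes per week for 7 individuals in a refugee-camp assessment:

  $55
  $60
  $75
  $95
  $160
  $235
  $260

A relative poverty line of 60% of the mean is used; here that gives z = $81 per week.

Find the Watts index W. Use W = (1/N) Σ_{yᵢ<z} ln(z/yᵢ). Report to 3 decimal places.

Poor units: $55, $60, $75 (q = 3 of N = 7).
ln(z/y) terms: ln(81/55) = 0.3871; ln(81/60) = 0.3001; ln(81/75) = 0.0770.
W = 0.764182 / 7 = 0.109.

0.109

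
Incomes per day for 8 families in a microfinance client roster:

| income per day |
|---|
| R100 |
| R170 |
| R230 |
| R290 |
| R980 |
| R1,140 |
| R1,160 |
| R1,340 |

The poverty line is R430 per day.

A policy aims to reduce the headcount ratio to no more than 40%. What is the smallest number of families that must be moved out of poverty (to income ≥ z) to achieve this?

Currently q = 4 of N = 8 are below the line (H = 0.500).
A headcount ratio of at most 40% allows at most ⌊0.40 × 8⌋ = 3 poor families.
So at least 4 − 3 = 1 must be lifted.

1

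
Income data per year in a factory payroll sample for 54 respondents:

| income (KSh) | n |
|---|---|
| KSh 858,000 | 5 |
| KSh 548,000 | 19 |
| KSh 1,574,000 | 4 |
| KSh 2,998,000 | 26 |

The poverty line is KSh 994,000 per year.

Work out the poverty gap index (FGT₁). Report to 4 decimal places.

0.1705

Poor units: 19×KSh 548,000, 5×KSh 858,000 (q = 24 of N = 54).
Relative gaps: (994000−548000)/994000 = 0.4487 (×19); (994000−858000)/994000 = 0.1368 (×5).
Σ = 9.209256. Dividing by the full population N = 54 gives P₁ = 0.1705.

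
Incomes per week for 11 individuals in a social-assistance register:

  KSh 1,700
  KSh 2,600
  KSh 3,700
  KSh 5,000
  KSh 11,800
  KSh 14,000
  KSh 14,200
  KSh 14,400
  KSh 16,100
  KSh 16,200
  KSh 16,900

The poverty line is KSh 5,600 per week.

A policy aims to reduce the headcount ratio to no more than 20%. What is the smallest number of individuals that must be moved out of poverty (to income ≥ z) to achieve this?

Currently q = 4 of N = 11 are below the line (H = 0.364).
A headcount ratio of at most 20% allows at most ⌊0.20 × 11⌋ = 2 poor individuals.
So at least 4 − 2 = 2 must be lifted.

2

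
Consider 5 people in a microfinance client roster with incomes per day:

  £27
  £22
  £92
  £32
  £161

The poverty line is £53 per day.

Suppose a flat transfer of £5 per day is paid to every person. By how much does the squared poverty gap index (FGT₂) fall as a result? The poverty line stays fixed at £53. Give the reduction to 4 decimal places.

0.0502

Before: below the line — £22, £27, £32; squared poverty gap index (FGT₂) = 0.147953.
After the £5 transfer: below the line — £27, £32, £37; squared poverty gap index (FGT₂) = 0.097757.
Reduction = 0.147953 − 0.097757 = 0.0502.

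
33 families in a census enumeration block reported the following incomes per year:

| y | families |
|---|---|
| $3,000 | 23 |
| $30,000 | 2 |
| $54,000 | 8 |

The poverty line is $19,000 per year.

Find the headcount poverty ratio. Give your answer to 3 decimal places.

23 of the 33 families have income below $19,000.
H = 23/33 = 0.697.

0.697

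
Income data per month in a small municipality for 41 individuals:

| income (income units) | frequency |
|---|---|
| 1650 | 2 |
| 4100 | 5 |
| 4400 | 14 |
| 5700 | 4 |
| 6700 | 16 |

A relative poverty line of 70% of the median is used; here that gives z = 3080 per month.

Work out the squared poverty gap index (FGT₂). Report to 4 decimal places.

0.0105

Poor units: 2×1650 (q = 2 of N = 41).
Gap ratios (z−y)/z: (3080−1650)/3080 = 0.4643 (×2).
Squared: 0.2156 (×2).
Sum = 0.431122; P₂ = 0.431122 / 41 = 0.0105.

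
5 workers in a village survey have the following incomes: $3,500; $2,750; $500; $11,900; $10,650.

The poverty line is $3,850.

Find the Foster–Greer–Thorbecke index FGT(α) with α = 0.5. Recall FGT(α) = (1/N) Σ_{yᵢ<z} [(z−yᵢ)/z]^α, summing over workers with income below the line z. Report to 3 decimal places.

Below the line: $500, $2,750, $3,500 (q = 3 of N = 5).
Relative gaps: (3850−500)/3850 = 0.8701; (3850−2750)/3850 = 0.2857; (3850−3500)/3850 = 0.0909.
Raised to α = 0.5: 0.93281; 0.53452; 0.30151.
Sum = 1.768841; FGT(0.5) = 1.768841 / 5 = 0.354.

0.354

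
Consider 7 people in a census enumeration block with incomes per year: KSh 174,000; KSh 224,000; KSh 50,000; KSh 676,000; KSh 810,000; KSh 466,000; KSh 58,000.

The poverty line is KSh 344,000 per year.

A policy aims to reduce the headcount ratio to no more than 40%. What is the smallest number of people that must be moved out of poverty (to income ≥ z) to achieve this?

4 of the 7 people are poor, so H = 4/7 = 0.571.
A headcount ratio of at most 40% allows at most ⌊0.40 × 7⌋ = 2 poor people.
So at least 4 − 2 = 2 must be lifted.

2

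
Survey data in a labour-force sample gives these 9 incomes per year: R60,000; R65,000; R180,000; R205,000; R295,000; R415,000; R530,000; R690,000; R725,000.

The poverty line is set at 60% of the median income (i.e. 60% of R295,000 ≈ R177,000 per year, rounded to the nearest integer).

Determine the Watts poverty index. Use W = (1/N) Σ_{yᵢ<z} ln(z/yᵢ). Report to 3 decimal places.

0.232

Poor units: R60,000, R65,000 (q = 2 of N = 9).
Log gaps: ln(177000/60000) = 1.0818; ln(177000/65000) = 1.0018.
W = 2.083568 / 9 = 0.232.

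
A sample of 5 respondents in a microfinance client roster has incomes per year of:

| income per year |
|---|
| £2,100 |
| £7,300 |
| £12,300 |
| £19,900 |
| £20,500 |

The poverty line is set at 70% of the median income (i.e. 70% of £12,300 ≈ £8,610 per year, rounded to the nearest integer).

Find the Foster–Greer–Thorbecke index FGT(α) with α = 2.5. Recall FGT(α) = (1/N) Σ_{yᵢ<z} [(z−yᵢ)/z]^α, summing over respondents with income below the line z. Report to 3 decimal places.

Below z: £2,100, £7,300 (q = 2 of N = 5).
Normalized shortfalls: (8610−2100)/8610 = 0.7561; (8610−7300)/8610 = 0.1521.
Raised to α = 2.5: 0.49710; 0.00903.
Sum = 0.506131; FGT(2.5) = 0.506131 / 5 = 0.101.

0.101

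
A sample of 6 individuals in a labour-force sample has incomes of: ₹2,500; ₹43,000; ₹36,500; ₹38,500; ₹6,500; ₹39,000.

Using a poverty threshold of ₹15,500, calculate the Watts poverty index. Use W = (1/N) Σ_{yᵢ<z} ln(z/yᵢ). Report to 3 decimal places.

Below the line: ₹2,500, ₹6,500 (q = 2 of N = 6).
Log shortfalls: ln(15500/2500) = 1.8245; ln(15500/6500) = 0.8690.
W = 2.693587 / 6 = 0.449.

0.449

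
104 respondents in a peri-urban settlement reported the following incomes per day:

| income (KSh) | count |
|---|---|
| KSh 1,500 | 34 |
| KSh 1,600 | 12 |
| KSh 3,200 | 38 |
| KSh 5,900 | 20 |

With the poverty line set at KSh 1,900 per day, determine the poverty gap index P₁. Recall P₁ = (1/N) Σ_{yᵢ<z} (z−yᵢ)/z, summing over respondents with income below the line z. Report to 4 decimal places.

0.0870

Poor units: 34×KSh 1,500, 12×KSh 1,600 (q = 46 of N = 104).
Gap ratios (z−y)/z: (1900−1500)/1900 = 0.2105 (×34); (1900−1600)/1900 = 0.1579 (×12).
Sum of shortfalls = 9.052632; P₁ averages over all N: 9.052632 / 104 = 0.0870.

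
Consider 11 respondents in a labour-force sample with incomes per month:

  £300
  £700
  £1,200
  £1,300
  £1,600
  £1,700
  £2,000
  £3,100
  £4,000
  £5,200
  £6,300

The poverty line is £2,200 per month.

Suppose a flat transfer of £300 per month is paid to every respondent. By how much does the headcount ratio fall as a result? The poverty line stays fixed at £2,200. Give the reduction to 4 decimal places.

Before: below the line — £300, £700, £1,200, £1,300, £1,600, £1,700, £2,000; headcount ratio = 0.636364.
After the £300 transfer: below the line — £600, £1,000, £1,500, £1,600, £1,900, £2,000; headcount ratio = 0.545455.
Reduction = 0.636364 − 0.545455 = 0.0909.

0.0909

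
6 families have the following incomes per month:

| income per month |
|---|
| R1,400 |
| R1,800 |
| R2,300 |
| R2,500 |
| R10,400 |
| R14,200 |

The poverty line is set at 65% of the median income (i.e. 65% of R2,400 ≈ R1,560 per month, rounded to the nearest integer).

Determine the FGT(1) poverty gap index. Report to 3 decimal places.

Below the line: R1,400 (q = 1 of N = 6).
Shortfall ratios: (1560−1400)/1560 = 0.1026.
Sum of shortfalls = 0.102564; P₁ averages over all N: 0.102564 / 6 = 0.017.

0.017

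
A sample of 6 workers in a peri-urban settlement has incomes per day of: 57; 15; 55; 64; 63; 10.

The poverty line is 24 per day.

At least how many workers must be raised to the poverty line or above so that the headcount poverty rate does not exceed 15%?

2 of the 6 workers are poor, so H = 2/6 = 0.333.
A headcount ratio of at most 15% allows at most ⌊0.15 × 6⌋ = 0 poor workers.
So at least 2 − 0 = 2 must be lifted.

2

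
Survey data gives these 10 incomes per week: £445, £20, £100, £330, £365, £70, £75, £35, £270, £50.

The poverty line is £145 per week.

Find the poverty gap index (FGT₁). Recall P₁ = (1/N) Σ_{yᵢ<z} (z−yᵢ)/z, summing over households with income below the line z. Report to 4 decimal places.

Incomes under z: £20, £35, £50, £70, £75, £100 (q = 6 of N = 10).
Normalized shortfalls: (145−20)/145 = 0.8621; (145−35)/145 = 0.7586; (145−50)/145 = 0.6552; (145−70)/145 = 0.5172; (145−75)/145 = 0.4828; (145−100)/145 = 0.3103.
Sum of shortfalls = 3.586207; P₁ averages over all N: 3.586207 / 10 = 0.3586.

0.3586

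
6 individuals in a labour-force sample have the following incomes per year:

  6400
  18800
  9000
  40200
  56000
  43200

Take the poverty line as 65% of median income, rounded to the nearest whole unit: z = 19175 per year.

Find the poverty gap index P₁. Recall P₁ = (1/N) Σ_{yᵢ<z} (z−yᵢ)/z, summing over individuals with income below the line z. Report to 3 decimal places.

0.203

Below the line: 6400, 9000, 18800 (q = 3 of N = 6).
Gap ratios (z−y)/z: (19175−6400)/19175 = 0.6662; (19175−9000)/19175 = 0.5306; (19175−18800)/19175 = 0.0196.
Σ = 1.216428. Dividing by the full population N = 6 gives P₁ = 0.203.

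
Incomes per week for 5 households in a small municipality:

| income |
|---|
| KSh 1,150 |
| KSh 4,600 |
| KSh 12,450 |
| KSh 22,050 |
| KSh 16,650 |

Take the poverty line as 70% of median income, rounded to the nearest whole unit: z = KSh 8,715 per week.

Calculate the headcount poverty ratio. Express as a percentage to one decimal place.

2 of the 5 households have income below KSh 8,715.
H = 2/5 = 40.0%.

40.0%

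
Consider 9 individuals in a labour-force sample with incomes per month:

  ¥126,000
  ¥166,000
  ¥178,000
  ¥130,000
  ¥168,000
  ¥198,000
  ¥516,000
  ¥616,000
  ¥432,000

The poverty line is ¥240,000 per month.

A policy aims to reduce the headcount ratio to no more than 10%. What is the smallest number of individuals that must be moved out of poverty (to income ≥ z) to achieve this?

6

6 of the 9 individuals are poor, so H = 6/9 = 0.667.
A headcount ratio of at most 10% allows at most ⌊0.10 × 9⌋ = 0 poor individuals.
So at least 6 − 0 = 6 must be lifted.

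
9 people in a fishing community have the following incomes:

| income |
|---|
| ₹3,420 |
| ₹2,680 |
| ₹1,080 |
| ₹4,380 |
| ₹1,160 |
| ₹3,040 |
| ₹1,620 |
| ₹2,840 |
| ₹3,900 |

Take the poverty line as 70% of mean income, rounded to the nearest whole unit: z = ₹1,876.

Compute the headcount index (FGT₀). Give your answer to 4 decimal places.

0.3333

3 of the 9 people have income below ₹1,876.
H = 3/9 = 0.3333.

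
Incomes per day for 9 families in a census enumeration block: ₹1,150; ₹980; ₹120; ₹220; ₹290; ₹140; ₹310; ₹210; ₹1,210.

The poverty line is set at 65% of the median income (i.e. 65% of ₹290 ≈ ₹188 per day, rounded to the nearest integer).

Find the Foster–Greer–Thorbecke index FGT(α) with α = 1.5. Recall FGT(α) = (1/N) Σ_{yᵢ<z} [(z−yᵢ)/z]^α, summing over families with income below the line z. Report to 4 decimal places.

0.0385

Below the line: ₹120, ₹140 (q = 2 of N = 9).
Relative gaps: (188−120)/188 = 0.3617; (188−140)/188 = 0.2553.
Raised to α = 1.5: 0.21753; 0.12901.
Sum = 0.346544; FGT(1.5) = 0.346544 / 9 = 0.0385.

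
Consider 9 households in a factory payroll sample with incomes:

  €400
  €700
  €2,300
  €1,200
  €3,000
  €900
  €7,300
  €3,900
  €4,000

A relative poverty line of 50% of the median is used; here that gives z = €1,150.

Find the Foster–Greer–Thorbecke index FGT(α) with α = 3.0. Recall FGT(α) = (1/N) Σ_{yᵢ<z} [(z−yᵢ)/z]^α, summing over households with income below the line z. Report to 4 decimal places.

Below z: €400, €700, €900 (q = 3 of N = 9).
Gap ratios (z−y)/z: (1150−400)/1150 = 0.6522; (1150−700)/1150 = 0.3913; (1150−900)/1150 = 0.2174.
Raised to α = 3.0: 0.27739; 0.05992; 0.01027.
Sum = 0.347580; FGT(3.0) = 0.347580 / 9 = 0.0386.

0.0386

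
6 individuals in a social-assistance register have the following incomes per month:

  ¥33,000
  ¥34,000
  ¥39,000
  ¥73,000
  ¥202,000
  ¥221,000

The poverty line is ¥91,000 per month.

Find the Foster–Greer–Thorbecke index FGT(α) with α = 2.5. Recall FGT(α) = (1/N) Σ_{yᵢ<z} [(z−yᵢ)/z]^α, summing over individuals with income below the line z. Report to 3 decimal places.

0.150

Incomes under z: ¥33,000, ¥34,000, ¥39,000, ¥73,000 (q = 4 of N = 6).
Gap ratios (z−y)/z: (91000−33000)/91000 = 0.6374; (91000−34000)/91000 = 0.6264; (91000−39000)/91000 = 0.5714; (91000−73000)/91000 = 0.1978.
Raised to α = 2.5: 0.32431; 0.31052; 0.24683; 0.01740.
Sum = 0.899065; FGT(2.5) = 0.899065 / 6 = 0.150.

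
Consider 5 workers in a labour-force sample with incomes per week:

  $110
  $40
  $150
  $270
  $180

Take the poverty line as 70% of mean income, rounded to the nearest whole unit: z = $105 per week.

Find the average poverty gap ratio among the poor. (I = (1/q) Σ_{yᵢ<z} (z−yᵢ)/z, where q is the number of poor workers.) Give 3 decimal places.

Below z: $40 (q = 1 of N = 5).
Shortfall ratios (z−y)/z: 0.6190; sum = 0.619048.
The income-gap ratio divides by q (the poor only): 0.619048 / 1 = 0.619.

0.619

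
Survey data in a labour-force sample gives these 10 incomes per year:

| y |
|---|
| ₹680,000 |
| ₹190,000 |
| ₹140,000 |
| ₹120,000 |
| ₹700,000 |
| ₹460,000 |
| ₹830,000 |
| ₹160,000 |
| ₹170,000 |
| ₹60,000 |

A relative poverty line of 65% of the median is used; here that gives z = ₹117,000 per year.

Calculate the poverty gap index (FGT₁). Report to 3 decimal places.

Incomes under z: ₹60,000 (q = 1 of N = 10).
Relative gaps: (117000−60000)/117000 = 0.4872.
Σ = 0.487179. Dividing by the full population N = 10 gives P₁ = 0.049.

0.049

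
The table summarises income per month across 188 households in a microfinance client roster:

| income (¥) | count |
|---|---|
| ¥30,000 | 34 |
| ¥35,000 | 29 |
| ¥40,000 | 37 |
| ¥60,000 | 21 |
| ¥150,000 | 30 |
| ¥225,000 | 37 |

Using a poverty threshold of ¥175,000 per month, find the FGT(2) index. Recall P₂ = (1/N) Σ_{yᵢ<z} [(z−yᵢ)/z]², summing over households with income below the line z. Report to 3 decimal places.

Below z: 34×¥30,000, 29×¥35,000, 37×¥40,000, 21×¥60,000, 30×¥150,000 (q = 151 of N = 188).
Gap ratios (z−y)/z: (175000−30000)/175000 = 0.8286 (×34); (175000−35000)/175000 = 0.8000 (×29); (175000−40000)/175000 = 0.7714 (×37); (175000−60000)/175000 = 0.6571 (×21); (175000−150000)/175000 = 0.1429 (×30).
Squared: 0.6865 (×34); 0.6400 (×29); 0.5951 (×37); 0.4318 (×21); 0.0204 (×30).
Sum = 73.601633; P₂ = 73.601633 / 188 = 0.391.

0.391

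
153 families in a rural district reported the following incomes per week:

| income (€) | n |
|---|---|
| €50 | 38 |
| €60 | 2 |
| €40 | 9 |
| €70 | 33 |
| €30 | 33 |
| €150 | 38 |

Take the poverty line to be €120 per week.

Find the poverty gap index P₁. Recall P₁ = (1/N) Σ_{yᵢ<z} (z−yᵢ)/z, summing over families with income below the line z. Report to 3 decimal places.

Incomes under z: 33×€30, 9×€40, 38×€50, 2×€60, 33×€70 (q = 115 of N = 153).
Normalized shortfalls: (120−30)/120 = 0.7500 (×33); (120−40)/120 = 0.6667 (×9); (120−50)/120 = 0.5833 (×38); (120−60)/120 = 0.5000 (×2); (120−70)/120 = 0.4167 (×33).
Σ = 67.666667. Dividing by the full population N = 153 gives P₁ = 0.442.

0.442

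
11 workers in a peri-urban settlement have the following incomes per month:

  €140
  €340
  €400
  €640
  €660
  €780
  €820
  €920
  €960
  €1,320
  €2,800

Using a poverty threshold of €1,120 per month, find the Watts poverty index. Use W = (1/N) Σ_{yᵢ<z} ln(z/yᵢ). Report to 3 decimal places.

0.583

Poor units: €140, €340, €400, €640, €660, €780, €820, €920, €960 (q = 9 of N = 11).
ln(z/y) terms: ln(1120/140) = 2.0794; ln(1120/340) = 1.1921; ln(1120/400) = 1.0296; ln(1120/640) = 0.5596; ln(1120/660) = 0.5288; ln(1120/780) = 0.3618; ln(1120/820) = 0.3118; ln(1120/920) = 0.1967; ln(1120/960) = 0.1542.
W = 6.414090 / 11 = 0.583.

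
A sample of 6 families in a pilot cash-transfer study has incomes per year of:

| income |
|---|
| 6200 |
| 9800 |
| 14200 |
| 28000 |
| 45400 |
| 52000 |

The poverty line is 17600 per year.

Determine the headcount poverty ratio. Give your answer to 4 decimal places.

0.5000

3 of the 6 families have income below 17600.
H = 3/6 = 0.5000.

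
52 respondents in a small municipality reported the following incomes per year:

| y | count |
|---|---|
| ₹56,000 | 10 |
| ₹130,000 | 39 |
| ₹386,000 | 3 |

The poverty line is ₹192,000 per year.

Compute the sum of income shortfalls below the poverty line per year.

₹3,778,000

Below z: 10×₹56,000, 39×₹130,000 (q = 49 of N = 52).
Individual gaps: 10×(192000−56000) = 1360000; 39×(192000−130000) = 2418000.
Aggregate gap = ₹3,778,000.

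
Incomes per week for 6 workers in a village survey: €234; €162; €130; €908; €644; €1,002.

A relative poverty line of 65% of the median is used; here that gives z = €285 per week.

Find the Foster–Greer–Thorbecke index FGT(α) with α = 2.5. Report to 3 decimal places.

0.059

Below the line: €130, €162, €234 (q = 3 of N = 6).
Relative gaps: (285−130)/285 = 0.5439; (285−162)/285 = 0.4316; (285−234)/285 = 0.1789.
Raised to α = 2.5: 0.21813; 0.12236; 0.01355.
Sum = 0.354040; FGT(2.5) = 0.354040 / 6 = 0.059.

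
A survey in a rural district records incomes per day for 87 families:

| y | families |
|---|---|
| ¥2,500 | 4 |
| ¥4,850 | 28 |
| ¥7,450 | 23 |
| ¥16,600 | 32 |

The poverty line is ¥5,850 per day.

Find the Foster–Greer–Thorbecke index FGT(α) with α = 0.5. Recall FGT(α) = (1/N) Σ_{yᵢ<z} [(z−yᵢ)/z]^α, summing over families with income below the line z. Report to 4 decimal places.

0.1679

Poor units: 4×¥2,500, 28×¥4,850 (q = 32 of N = 87).
Gap ratios (z−y)/z: (5850−2500)/5850 = 0.5726 (×4); (5850−4850)/5850 = 0.1709 (×28).
Raised to α = 0.5: 0.75674 (×4); 0.41345 (×28).
Sum = 14.603520; FGT(0.5) = 14.603520 / 87 = 0.1679.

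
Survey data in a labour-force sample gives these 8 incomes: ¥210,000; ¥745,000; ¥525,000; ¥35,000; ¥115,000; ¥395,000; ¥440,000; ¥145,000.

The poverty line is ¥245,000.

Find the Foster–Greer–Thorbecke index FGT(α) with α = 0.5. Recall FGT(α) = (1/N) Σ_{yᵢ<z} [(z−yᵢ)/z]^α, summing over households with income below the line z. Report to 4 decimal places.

Poor units: ¥35,000, ¥115,000, ¥145,000, ¥210,000 (q = 4 of N = 8).
Shortfall ratios: (245000−35000)/245000 = 0.8571; (245000−115000)/245000 = 0.5306; (245000−145000)/245000 = 0.4082; (245000−210000)/245000 = 0.1429.
Raised to α = 0.5: 0.92582; 0.72843; 0.63888; 0.37796.
Sum = 2.671092; FGT(0.5) = 2.671092 / 8 = 0.3339.

0.3339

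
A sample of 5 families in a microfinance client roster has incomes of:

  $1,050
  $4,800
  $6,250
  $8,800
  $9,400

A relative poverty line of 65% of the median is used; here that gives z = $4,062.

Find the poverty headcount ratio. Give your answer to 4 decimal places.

1 of the 5 families have income below $4,062.
H = 1/5 = 0.2000.

0.2000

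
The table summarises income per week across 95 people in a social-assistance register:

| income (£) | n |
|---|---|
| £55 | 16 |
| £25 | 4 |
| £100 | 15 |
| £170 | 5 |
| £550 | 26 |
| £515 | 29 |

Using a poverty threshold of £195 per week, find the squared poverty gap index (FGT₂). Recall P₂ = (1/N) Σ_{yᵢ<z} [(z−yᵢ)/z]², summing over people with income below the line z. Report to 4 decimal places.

0.1572

Below the line: 4×£25, 16×£55, 15×£100, 5×£170 (q = 40 of N = 95).
Gap ratios (z−y)/z: (195−25)/195 = 0.8718 (×4); (195−55)/195 = 0.7179 (×16); (195−100)/195 = 0.4872 (×15); (195−170)/195 = 0.1282 (×5).
Squared: 0.7600 (×4); 0.5155 (×16); 0.2373 (×15); 0.0164 (×5).
Sum = 14.929652; P₂ = 14.929652 / 95 = 0.1572.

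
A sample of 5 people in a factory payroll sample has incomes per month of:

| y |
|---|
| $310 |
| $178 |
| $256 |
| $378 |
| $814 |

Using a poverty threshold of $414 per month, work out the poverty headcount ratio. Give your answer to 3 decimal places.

0.800

4 of the 5 people have income below $414.
H = 4/5 = 0.800.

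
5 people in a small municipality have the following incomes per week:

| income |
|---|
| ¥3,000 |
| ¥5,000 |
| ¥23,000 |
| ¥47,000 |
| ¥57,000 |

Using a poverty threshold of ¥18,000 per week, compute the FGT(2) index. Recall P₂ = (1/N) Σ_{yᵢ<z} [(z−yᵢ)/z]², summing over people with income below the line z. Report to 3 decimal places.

0.243

Incomes under z: ¥3,000, ¥5,000 (q = 2 of N = 5).
Relative gaps: (18000−3000)/18000 = 0.8333; (18000−5000)/18000 = 0.7222.
Squared: 0.6944; 0.5216.
Sum = 1.216049; P₂ = 1.216049 / 5 = 0.243.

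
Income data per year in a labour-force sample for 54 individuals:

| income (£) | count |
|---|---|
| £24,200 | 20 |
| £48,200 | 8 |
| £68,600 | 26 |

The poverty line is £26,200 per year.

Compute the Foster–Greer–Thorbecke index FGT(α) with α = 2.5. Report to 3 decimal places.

0.001

Below the line: 20×£24,200 (q = 20 of N = 54).
Normalized shortfalls: (26200−24200)/26200 = 0.0763 (×20).
Raised to α = 2.5: 0.00161 (×20).
Sum = 0.032200; FGT(2.5) = 0.032200 / 54 = 0.001.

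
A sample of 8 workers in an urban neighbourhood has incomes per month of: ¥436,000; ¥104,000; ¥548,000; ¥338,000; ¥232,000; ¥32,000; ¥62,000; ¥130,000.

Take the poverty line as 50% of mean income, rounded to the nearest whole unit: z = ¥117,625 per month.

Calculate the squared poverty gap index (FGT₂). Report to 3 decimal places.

0.096

Poor units: ¥32,000, ¥62,000, ¥104,000 (q = 3 of N = 8).
Relative gaps: (117625−32000)/117625 = 0.7279; (117625−62000)/117625 = 0.4729; (117625−104000)/117625 = 0.1158.
Squared: 0.5299; 0.2236; 0.0134.
Sum = 0.766963; P₂ = 0.766963 / 8 = 0.096.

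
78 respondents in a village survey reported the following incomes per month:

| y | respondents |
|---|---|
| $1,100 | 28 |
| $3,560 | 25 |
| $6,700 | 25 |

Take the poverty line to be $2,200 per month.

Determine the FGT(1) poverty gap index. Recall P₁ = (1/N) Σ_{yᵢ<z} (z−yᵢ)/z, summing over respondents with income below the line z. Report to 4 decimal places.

0.1795

Below the line: 28×$1,100 (q = 28 of N = 78).
Gap ratios (z−y)/z: (2200−1100)/2200 = 0.5000 (×28).
Sum of shortfalls = 14.000000; P₁ averages over all N: 14.000000 / 78 = 0.1795.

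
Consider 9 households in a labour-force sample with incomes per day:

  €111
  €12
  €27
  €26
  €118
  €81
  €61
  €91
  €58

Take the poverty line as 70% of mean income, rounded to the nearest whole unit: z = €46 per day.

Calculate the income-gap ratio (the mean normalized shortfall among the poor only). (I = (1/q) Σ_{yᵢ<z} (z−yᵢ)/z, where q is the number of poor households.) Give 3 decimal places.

0.529

Poor units: €12, €26, €27 (q = 3 of N = 9).
Shortfall ratios (z−y)/z: 0.7391, 0.4348, 0.4130; sum = 1.586957.
I averages over the q = 3 poor units only: 1.586957 / 3 = 0.529.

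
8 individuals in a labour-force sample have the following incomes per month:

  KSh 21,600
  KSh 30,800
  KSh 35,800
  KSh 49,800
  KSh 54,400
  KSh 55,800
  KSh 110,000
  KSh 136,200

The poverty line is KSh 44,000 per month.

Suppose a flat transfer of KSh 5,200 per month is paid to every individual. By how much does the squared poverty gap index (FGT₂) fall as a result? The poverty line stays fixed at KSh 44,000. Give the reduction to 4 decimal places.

Before: below the line — KSh 21,600, KSh 30,800, KSh 35,800; squared poverty gap index (FGT₂) = 0.047988.
After the KSh 5,200 transfer: below the line — KSh 26,800, KSh 36,000, KSh 41,000; squared poverty gap index (FGT₂) = 0.023815.
Reduction = 0.047988 − 0.023815 = 0.0242.

0.0242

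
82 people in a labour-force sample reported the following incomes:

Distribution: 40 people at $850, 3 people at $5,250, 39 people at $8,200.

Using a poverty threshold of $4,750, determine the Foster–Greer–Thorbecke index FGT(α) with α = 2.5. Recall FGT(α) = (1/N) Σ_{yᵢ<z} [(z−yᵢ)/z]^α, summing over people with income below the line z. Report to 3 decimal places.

Below the line: 40×$850 (q = 40 of N = 82).
Shortfall ratios: (4750−850)/4750 = 0.8211 (×40).
Raised to α = 2.5: 0.61084 (×40).
Sum = 24.433601; FGT(2.5) = 24.433601 / 82 = 0.298.

0.298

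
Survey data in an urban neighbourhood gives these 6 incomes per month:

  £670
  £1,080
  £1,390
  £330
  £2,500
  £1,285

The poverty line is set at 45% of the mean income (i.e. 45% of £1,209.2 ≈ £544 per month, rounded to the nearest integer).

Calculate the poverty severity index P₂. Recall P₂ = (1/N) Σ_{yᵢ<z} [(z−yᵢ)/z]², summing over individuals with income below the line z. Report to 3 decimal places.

0.026

Below the line: £330 (q = 1 of N = 6).
Gap ratios (z−y)/z: (544−330)/544 = 0.3934.
Squared: 0.1547.
Sum = 0.154750; P₂ = 0.154750 / 6 = 0.026.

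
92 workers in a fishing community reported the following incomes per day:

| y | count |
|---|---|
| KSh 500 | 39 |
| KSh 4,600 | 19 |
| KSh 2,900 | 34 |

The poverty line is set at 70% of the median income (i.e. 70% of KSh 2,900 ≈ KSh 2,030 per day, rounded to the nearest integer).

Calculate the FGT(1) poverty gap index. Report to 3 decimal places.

Incomes under z: 39×KSh 500 (q = 39 of N = 92).
Gap ratios (z−y)/z: (2030−500)/2030 = 0.7537 (×39).
Sum of shortfalls = 29.394089; P₁ averages over all N: 29.394089 / 92 = 0.320.

0.320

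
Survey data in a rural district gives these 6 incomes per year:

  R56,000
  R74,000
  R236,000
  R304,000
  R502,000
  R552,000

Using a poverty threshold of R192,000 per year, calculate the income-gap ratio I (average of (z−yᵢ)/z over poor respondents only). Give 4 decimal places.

0.6615

Below the line: R56,000, R74,000 (q = 2 of N = 6).
Shortfall ratios (z−y)/z: 0.7083, 0.6146; sum = 1.322917.
I averages over the q = 2 poor units only: 1.322917 / 2 = 0.6615.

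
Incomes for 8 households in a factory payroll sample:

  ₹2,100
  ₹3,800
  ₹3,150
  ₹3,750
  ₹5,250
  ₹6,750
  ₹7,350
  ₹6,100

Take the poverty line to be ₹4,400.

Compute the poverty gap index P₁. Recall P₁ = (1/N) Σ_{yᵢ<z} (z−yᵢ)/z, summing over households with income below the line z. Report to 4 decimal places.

0.1364

Below the line: ₹2,100, ₹3,150, ₹3,750, ₹3,800 (q = 4 of N = 8).
Shortfall ratios: (4400−2100)/4400 = 0.5227; (4400−3150)/4400 = 0.2841; (4400−3750)/4400 = 0.1477; (4400−3800)/4400 = 0.1364.
Sum of shortfalls = 1.090909; P₁ averages over all N: 1.090909 / 8 = 0.1364.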